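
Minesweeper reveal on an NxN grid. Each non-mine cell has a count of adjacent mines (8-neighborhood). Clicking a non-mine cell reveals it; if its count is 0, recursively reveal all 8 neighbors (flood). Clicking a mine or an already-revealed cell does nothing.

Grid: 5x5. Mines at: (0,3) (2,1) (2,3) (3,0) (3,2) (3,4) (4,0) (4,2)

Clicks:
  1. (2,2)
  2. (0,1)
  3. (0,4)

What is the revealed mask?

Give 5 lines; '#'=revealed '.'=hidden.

Click 1 (2,2) count=3: revealed 1 new [(2,2)] -> total=1
Click 2 (0,1) count=0: revealed 6 new [(0,0) (0,1) (0,2) (1,0) (1,1) (1,2)] -> total=7
Click 3 (0,4) count=1: revealed 1 new [(0,4)] -> total=8

Answer: ###.#
###..
..#..
.....
.....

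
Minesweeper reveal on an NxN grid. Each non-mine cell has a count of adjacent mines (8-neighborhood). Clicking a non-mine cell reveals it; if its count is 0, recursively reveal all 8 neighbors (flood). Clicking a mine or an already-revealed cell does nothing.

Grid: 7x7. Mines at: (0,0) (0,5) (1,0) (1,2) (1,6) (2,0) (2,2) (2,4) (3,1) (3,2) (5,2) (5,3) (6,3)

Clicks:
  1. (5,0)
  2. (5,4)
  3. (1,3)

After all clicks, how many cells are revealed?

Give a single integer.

Click 1 (5,0) count=0: revealed 6 new [(4,0) (4,1) (5,0) (5,1) (6,0) (6,1)] -> total=6
Click 2 (5,4) count=2: revealed 1 new [(5,4)] -> total=7
Click 3 (1,3) count=3: revealed 1 new [(1,3)] -> total=8

Answer: 8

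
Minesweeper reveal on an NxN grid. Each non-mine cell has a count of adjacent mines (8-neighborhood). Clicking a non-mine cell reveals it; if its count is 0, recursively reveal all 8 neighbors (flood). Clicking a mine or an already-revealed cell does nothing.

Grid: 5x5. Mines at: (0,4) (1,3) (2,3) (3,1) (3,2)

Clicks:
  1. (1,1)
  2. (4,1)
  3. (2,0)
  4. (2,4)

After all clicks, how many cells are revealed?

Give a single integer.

Answer: 11

Derivation:
Click 1 (1,1) count=0: revealed 9 new [(0,0) (0,1) (0,2) (1,0) (1,1) (1,2) (2,0) (2,1) (2,2)] -> total=9
Click 2 (4,1) count=2: revealed 1 new [(4,1)] -> total=10
Click 3 (2,0) count=1: revealed 0 new [(none)] -> total=10
Click 4 (2,4) count=2: revealed 1 new [(2,4)] -> total=11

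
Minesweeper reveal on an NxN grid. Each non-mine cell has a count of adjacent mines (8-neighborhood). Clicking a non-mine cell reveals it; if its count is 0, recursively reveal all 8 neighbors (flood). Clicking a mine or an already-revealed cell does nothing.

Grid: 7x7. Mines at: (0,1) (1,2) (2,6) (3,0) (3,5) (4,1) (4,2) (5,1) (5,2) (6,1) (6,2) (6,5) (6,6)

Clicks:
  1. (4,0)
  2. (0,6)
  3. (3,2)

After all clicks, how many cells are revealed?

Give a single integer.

Click 1 (4,0) count=3: revealed 1 new [(4,0)] -> total=1
Click 2 (0,6) count=0: revealed 11 new [(0,3) (0,4) (0,5) (0,6) (1,3) (1,4) (1,5) (1,6) (2,3) (2,4) (2,5)] -> total=12
Click 3 (3,2) count=2: revealed 1 new [(3,2)] -> total=13

Answer: 13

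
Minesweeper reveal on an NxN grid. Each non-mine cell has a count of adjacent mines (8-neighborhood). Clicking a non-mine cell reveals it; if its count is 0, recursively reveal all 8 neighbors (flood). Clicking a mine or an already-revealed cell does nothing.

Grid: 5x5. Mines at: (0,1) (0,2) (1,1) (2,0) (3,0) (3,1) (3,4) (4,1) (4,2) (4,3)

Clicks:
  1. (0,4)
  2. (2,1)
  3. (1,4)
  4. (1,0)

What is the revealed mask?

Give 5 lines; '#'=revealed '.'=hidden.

Click 1 (0,4) count=0: revealed 6 new [(0,3) (0,4) (1,3) (1,4) (2,3) (2,4)] -> total=6
Click 2 (2,1) count=4: revealed 1 new [(2,1)] -> total=7
Click 3 (1,4) count=0: revealed 0 new [(none)] -> total=7
Click 4 (1,0) count=3: revealed 1 new [(1,0)] -> total=8

Answer: ...##
#..##
.#.##
.....
.....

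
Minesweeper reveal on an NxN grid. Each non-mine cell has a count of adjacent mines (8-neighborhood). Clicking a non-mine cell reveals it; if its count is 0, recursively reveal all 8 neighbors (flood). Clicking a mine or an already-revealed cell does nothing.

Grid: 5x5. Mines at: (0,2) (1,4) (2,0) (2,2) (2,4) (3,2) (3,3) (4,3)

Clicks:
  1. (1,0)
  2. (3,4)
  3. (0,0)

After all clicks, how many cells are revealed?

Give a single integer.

Click 1 (1,0) count=1: revealed 1 new [(1,0)] -> total=1
Click 2 (3,4) count=3: revealed 1 new [(3,4)] -> total=2
Click 3 (0,0) count=0: revealed 3 new [(0,0) (0,1) (1,1)] -> total=5

Answer: 5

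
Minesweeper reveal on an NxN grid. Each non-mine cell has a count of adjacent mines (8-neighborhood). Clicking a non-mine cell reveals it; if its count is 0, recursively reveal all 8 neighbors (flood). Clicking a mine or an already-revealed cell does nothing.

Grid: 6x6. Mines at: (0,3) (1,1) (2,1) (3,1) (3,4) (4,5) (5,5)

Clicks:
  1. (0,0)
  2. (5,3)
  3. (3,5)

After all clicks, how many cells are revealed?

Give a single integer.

Click 1 (0,0) count=1: revealed 1 new [(0,0)] -> total=1
Click 2 (5,3) count=0: revealed 10 new [(4,0) (4,1) (4,2) (4,3) (4,4) (5,0) (5,1) (5,2) (5,3) (5,4)] -> total=11
Click 3 (3,5) count=2: revealed 1 new [(3,5)] -> total=12

Answer: 12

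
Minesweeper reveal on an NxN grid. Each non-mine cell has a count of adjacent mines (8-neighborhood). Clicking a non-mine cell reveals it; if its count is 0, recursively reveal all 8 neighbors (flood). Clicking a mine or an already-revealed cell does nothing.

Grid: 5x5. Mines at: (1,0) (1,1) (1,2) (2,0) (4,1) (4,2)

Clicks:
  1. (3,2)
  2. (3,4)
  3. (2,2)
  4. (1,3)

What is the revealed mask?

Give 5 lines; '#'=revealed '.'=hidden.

Click 1 (3,2) count=2: revealed 1 new [(3,2)] -> total=1
Click 2 (3,4) count=0: revealed 10 new [(0,3) (0,4) (1,3) (1,4) (2,3) (2,4) (3,3) (3,4) (4,3) (4,4)] -> total=11
Click 3 (2,2) count=2: revealed 1 new [(2,2)] -> total=12
Click 4 (1,3) count=1: revealed 0 new [(none)] -> total=12

Answer: ...##
...##
..###
..###
...##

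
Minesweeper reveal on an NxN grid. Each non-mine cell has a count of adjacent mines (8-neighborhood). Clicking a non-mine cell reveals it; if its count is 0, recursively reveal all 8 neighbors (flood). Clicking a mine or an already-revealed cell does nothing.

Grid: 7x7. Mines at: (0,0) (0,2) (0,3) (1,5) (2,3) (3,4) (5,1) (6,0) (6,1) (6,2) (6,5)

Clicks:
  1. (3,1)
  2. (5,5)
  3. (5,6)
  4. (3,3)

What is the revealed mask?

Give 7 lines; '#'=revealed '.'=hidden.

Answer: .......
###....
###....
####...
###....
.....##
.......

Derivation:
Click 1 (3,1) count=0: revealed 12 new [(1,0) (1,1) (1,2) (2,0) (2,1) (2,2) (3,0) (3,1) (3,2) (4,0) (4,1) (4,2)] -> total=12
Click 2 (5,5) count=1: revealed 1 new [(5,5)] -> total=13
Click 3 (5,6) count=1: revealed 1 new [(5,6)] -> total=14
Click 4 (3,3) count=2: revealed 1 new [(3,3)] -> total=15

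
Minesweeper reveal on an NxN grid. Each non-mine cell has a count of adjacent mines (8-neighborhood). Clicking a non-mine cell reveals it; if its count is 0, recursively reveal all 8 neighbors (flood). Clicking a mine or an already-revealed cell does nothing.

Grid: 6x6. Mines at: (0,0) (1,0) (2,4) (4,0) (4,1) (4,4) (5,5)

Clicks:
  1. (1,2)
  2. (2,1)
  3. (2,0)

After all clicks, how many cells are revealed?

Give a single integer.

Answer: 17

Derivation:
Click 1 (1,2) count=0: revealed 16 new [(0,1) (0,2) (0,3) (0,4) (0,5) (1,1) (1,2) (1,3) (1,4) (1,5) (2,1) (2,2) (2,3) (3,1) (3,2) (3,3)] -> total=16
Click 2 (2,1) count=1: revealed 0 new [(none)] -> total=16
Click 3 (2,0) count=1: revealed 1 new [(2,0)] -> total=17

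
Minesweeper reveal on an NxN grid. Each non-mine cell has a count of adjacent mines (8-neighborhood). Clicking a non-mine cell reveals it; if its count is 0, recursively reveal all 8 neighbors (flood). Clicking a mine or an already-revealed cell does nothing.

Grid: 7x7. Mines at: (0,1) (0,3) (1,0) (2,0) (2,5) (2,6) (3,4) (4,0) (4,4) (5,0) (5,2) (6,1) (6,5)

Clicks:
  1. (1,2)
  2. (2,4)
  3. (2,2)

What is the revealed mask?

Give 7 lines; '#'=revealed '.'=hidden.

Answer: .......
.###...
.####..
.###...
.###...
.......
.......

Derivation:
Click 1 (1,2) count=2: revealed 1 new [(1,2)] -> total=1
Click 2 (2,4) count=2: revealed 1 new [(2,4)] -> total=2
Click 3 (2,2) count=0: revealed 11 new [(1,1) (1,3) (2,1) (2,2) (2,3) (3,1) (3,2) (3,3) (4,1) (4,2) (4,3)] -> total=13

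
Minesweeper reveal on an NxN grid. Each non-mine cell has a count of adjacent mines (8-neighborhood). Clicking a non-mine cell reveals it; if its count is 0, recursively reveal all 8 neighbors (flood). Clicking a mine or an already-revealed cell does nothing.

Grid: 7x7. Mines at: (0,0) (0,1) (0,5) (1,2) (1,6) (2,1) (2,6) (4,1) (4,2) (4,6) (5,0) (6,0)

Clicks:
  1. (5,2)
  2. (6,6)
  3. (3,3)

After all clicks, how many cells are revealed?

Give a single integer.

Click 1 (5,2) count=2: revealed 1 new [(5,2)] -> total=1
Click 2 (6,6) count=0: revealed 23 new [(1,3) (1,4) (1,5) (2,3) (2,4) (2,5) (3,3) (3,4) (3,5) (4,3) (4,4) (4,5) (5,1) (5,3) (5,4) (5,5) (5,6) (6,1) (6,2) (6,3) (6,4) (6,5) (6,6)] -> total=24
Click 3 (3,3) count=1: revealed 0 new [(none)] -> total=24

Answer: 24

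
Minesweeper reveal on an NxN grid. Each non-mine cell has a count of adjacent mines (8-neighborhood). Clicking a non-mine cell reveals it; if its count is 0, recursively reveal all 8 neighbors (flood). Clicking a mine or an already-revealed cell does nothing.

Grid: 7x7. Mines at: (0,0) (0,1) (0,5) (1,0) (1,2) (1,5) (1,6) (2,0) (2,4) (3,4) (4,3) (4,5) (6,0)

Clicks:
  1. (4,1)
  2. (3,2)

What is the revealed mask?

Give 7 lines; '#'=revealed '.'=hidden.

Click 1 (4,1) count=0: revealed 9 new [(3,0) (3,1) (3,2) (4,0) (4,1) (4,2) (5,0) (5,1) (5,2)] -> total=9
Click 2 (3,2) count=1: revealed 0 new [(none)] -> total=9

Answer: .......
.......
.......
###....
###....
###....
.......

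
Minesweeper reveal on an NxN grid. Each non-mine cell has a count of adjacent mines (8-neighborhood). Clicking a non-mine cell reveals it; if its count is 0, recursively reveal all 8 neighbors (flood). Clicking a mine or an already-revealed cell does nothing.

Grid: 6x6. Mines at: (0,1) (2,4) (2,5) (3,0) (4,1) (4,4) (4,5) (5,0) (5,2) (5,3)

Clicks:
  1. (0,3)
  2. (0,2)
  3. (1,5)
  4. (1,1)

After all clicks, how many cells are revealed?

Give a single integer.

Answer: 9

Derivation:
Click 1 (0,3) count=0: revealed 8 new [(0,2) (0,3) (0,4) (0,5) (1,2) (1,3) (1,4) (1,5)] -> total=8
Click 2 (0,2) count=1: revealed 0 new [(none)] -> total=8
Click 3 (1,5) count=2: revealed 0 new [(none)] -> total=8
Click 4 (1,1) count=1: revealed 1 new [(1,1)] -> total=9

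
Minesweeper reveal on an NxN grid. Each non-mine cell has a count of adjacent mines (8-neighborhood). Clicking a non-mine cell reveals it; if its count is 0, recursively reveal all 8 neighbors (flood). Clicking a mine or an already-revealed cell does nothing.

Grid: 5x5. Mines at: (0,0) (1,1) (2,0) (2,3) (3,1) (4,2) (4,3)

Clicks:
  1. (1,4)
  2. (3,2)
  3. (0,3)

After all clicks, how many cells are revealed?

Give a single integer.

Answer: 7

Derivation:
Click 1 (1,4) count=1: revealed 1 new [(1,4)] -> total=1
Click 2 (3,2) count=4: revealed 1 new [(3,2)] -> total=2
Click 3 (0,3) count=0: revealed 5 new [(0,2) (0,3) (0,4) (1,2) (1,3)] -> total=7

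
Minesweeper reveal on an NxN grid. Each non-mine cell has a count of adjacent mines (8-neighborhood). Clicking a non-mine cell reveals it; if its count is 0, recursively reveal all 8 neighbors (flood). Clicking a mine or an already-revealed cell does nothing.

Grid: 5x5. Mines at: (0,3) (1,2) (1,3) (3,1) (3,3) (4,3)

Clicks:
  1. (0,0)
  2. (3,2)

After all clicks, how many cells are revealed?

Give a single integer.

Answer: 7

Derivation:
Click 1 (0,0) count=0: revealed 6 new [(0,0) (0,1) (1,0) (1,1) (2,0) (2,1)] -> total=6
Click 2 (3,2) count=3: revealed 1 new [(3,2)] -> total=7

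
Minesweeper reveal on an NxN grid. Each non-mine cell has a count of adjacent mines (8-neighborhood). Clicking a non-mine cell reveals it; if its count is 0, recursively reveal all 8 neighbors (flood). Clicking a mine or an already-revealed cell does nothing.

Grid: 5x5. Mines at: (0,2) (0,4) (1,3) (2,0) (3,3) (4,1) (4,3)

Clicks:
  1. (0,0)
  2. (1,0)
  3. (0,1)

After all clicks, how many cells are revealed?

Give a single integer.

Click 1 (0,0) count=0: revealed 4 new [(0,0) (0,1) (1,0) (1,1)] -> total=4
Click 2 (1,0) count=1: revealed 0 new [(none)] -> total=4
Click 3 (0,1) count=1: revealed 0 new [(none)] -> total=4

Answer: 4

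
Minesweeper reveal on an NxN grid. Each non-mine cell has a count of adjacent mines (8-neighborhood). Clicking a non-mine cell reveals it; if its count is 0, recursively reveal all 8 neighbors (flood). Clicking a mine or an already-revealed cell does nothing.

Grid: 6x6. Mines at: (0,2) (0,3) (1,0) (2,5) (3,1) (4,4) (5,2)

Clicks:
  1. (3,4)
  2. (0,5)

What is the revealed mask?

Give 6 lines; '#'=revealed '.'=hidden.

Answer: ....##
....##
......
....#.
......
......

Derivation:
Click 1 (3,4) count=2: revealed 1 new [(3,4)] -> total=1
Click 2 (0,5) count=0: revealed 4 new [(0,4) (0,5) (1,4) (1,5)] -> total=5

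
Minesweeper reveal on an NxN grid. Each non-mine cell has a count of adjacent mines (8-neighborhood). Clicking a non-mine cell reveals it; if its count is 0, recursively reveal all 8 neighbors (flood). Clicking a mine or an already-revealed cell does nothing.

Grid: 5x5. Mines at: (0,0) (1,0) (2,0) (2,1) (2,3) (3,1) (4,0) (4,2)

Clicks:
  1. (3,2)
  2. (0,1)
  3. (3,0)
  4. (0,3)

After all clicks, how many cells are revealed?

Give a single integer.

Answer: 10

Derivation:
Click 1 (3,2) count=4: revealed 1 new [(3,2)] -> total=1
Click 2 (0,1) count=2: revealed 1 new [(0,1)] -> total=2
Click 3 (3,0) count=4: revealed 1 new [(3,0)] -> total=3
Click 4 (0,3) count=0: revealed 7 new [(0,2) (0,3) (0,4) (1,1) (1,2) (1,3) (1,4)] -> total=10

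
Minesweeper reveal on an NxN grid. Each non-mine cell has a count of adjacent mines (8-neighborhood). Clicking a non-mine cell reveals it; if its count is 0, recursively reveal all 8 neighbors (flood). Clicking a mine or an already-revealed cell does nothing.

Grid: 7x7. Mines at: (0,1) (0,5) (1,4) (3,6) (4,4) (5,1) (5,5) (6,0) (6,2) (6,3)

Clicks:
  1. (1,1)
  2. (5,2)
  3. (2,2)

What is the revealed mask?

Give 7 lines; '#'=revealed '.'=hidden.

Answer: .......
####...
####...
####...
####...
..#....
.......

Derivation:
Click 1 (1,1) count=1: revealed 1 new [(1,1)] -> total=1
Click 2 (5,2) count=3: revealed 1 new [(5,2)] -> total=2
Click 3 (2,2) count=0: revealed 15 new [(1,0) (1,2) (1,3) (2,0) (2,1) (2,2) (2,3) (3,0) (3,1) (3,2) (3,3) (4,0) (4,1) (4,2) (4,3)] -> total=17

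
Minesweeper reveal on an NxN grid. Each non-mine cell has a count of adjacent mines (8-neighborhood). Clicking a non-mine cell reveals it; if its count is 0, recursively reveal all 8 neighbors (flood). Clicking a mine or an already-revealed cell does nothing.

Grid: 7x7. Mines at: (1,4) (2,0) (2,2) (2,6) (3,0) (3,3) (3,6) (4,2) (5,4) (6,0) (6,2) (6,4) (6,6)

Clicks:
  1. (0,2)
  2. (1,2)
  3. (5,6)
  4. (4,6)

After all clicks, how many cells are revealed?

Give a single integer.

Answer: 10

Derivation:
Click 1 (0,2) count=0: revealed 8 new [(0,0) (0,1) (0,2) (0,3) (1,0) (1,1) (1,2) (1,3)] -> total=8
Click 2 (1,2) count=1: revealed 0 new [(none)] -> total=8
Click 3 (5,6) count=1: revealed 1 new [(5,6)] -> total=9
Click 4 (4,6) count=1: revealed 1 new [(4,6)] -> total=10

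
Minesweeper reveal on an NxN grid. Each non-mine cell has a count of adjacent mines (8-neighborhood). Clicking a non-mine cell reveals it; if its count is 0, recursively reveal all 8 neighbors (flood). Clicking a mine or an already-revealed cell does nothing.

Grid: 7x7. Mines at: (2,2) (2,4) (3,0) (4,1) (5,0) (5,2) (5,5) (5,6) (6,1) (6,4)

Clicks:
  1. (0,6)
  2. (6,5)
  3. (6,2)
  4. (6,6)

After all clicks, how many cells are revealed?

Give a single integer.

Click 1 (0,6) count=0: revealed 22 new [(0,0) (0,1) (0,2) (0,3) (0,4) (0,5) (0,6) (1,0) (1,1) (1,2) (1,3) (1,4) (1,5) (1,6) (2,0) (2,1) (2,5) (2,6) (3,5) (3,6) (4,5) (4,6)] -> total=22
Click 2 (6,5) count=3: revealed 1 new [(6,5)] -> total=23
Click 3 (6,2) count=2: revealed 1 new [(6,2)] -> total=24
Click 4 (6,6) count=2: revealed 1 new [(6,6)] -> total=25

Answer: 25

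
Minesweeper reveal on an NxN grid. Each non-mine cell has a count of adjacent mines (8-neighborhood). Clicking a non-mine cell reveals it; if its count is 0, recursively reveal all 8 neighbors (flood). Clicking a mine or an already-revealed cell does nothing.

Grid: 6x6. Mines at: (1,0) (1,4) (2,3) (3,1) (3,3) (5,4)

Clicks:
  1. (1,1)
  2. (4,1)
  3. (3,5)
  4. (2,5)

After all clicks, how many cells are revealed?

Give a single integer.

Click 1 (1,1) count=1: revealed 1 new [(1,1)] -> total=1
Click 2 (4,1) count=1: revealed 1 new [(4,1)] -> total=2
Click 3 (3,5) count=0: revealed 6 new [(2,4) (2,5) (3,4) (3,5) (4,4) (4,5)] -> total=8
Click 4 (2,5) count=1: revealed 0 new [(none)] -> total=8

Answer: 8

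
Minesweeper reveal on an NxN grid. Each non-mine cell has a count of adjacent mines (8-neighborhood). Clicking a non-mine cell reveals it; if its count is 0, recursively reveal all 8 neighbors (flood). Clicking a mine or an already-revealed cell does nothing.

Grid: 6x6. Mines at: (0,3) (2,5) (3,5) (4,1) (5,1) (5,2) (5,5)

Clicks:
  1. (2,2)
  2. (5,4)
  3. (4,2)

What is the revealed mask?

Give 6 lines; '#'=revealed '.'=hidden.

Click 1 (2,2) count=0: revealed 21 new [(0,0) (0,1) (0,2) (1,0) (1,1) (1,2) (1,3) (1,4) (2,0) (2,1) (2,2) (2,3) (2,4) (3,0) (3,1) (3,2) (3,3) (3,4) (4,2) (4,3) (4,4)] -> total=21
Click 2 (5,4) count=1: revealed 1 new [(5,4)] -> total=22
Click 3 (4,2) count=3: revealed 0 new [(none)] -> total=22

Answer: ###...
#####.
#####.
#####.
..###.
....#.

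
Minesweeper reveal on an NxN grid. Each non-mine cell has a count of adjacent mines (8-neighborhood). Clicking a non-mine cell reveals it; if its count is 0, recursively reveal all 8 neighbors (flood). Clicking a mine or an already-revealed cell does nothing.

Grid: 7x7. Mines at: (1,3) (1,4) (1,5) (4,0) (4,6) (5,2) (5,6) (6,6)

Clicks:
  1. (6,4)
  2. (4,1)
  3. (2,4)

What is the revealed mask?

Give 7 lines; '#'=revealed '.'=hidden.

Answer: ###....
###....
######.
######.
.#####.
...###.
...###.

Derivation:
Click 1 (6,4) count=0: revealed 29 new [(0,0) (0,1) (0,2) (1,0) (1,1) (1,2) (2,0) (2,1) (2,2) (2,3) (2,4) (2,5) (3,0) (3,1) (3,2) (3,3) (3,4) (3,5) (4,1) (4,2) (4,3) (4,4) (4,5) (5,3) (5,4) (5,5) (6,3) (6,4) (6,5)] -> total=29
Click 2 (4,1) count=2: revealed 0 new [(none)] -> total=29
Click 3 (2,4) count=3: revealed 0 new [(none)] -> total=29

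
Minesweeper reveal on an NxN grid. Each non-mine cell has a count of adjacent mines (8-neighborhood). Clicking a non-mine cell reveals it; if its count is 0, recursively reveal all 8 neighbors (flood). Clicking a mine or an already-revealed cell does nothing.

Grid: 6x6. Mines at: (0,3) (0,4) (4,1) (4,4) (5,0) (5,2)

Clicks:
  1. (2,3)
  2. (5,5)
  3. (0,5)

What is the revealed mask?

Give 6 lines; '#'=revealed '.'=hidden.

Click 1 (2,3) count=0: revealed 21 new [(0,0) (0,1) (0,2) (1,0) (1,1) (1,2) (1,3) (1,4) (1,5) (2,0) (2,1) (2,2) (2,3) (2,4) (2,5) (3,0) (3,1) (3,2) (3,3) (3,4) (3,5)] -> total=21
Click 2 (5,5) count=1: revealed 1 new [(5,5)] -> total=22
Click 3 (0,5) count=1: revealed 1 new [(0,5)] -> total=23

Answer: ###..#
######
######
######
......
.....#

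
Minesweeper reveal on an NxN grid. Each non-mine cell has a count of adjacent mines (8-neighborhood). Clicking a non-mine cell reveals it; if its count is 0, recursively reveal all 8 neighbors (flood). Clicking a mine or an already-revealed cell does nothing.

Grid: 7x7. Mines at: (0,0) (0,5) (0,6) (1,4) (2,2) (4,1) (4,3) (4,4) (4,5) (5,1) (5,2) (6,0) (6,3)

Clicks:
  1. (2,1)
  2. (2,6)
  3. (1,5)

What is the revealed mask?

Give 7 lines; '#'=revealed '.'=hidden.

Answer: .......
.....##
.#...##
.....##
.......
.......
.......

Derivation:
Click 1 (2,1) count=1: revealed 1 new [(2,1)] -> total=1
Click 2 (2,6) count=0: revealed 6 new [(1,5) (1,6) (2,5) (2,6) (3,5) (3,6)] -> total=7
Click 3 (1,5) count=3: revealed 0 new [(none)] -> total=7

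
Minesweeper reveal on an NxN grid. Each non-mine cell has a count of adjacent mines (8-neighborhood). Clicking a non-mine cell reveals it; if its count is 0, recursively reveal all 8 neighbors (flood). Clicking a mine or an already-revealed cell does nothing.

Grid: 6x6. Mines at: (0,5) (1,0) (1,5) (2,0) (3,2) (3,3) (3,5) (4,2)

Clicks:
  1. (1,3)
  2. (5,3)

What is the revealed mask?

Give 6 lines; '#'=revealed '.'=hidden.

Click 1 (1,3) count=0: revealed 12 new [(0,1) (0,2) (0,3) (0,4) (1,1) (1,2) (1,3) (1,4) (2,1) (2,2) (2,3) (2,4)] -> total=12
Click 2 (5,3) count=1: revealed 1 new [(5,3)] -> total=13

Answer: .####.
.####.
.####.
......
......
...#..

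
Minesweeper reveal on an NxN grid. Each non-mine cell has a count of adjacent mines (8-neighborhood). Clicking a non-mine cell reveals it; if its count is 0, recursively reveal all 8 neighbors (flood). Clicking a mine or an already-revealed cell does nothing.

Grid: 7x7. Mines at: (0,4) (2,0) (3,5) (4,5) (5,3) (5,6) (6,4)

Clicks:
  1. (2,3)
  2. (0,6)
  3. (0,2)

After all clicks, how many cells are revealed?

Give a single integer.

Click 1 (2,3) count=0: revealed 29 new [(0,0) (0,1) (0,2) (0,3) (1,0) (1,1) (1,2) (1,3) (1,4) (2,1) (2,2) (2,3) (2,4) (3,0) (3,1) (3,2) (3,3) (3,4) (4,0) (4,1) (4,2) (4,3) (4,4) (5,0) (5,1) (5,2) (6,0) (6,1) (6,2)] -> total=29
Click 2 (0,6) count=0: revealed 6 new [(0,5) (0,6) (1,5) (1,6) (2,5) (2,6)] -> total=35
Click 3 (0,2) count=0: revealed 0 new [(none)] -> total=35

Answer: 35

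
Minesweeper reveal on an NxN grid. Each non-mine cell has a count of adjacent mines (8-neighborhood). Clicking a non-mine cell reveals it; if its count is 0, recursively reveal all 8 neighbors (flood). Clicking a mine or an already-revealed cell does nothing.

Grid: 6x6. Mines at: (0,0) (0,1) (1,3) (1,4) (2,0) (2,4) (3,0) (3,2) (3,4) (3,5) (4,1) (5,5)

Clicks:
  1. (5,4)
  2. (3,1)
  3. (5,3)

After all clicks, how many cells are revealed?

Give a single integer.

Answer: 7

Derivation:
Click 1 (5,4) count=1: revealed 1 new [(5,4)] -> total=1
Click 2 (3,1) count=4: revealed 1 new [(3,1)] -> total=2
Click 3 (5,3) count=0: revealed 5 new [(4,2) (4,3) (4,4) (5,2) (5,3)] -> total=7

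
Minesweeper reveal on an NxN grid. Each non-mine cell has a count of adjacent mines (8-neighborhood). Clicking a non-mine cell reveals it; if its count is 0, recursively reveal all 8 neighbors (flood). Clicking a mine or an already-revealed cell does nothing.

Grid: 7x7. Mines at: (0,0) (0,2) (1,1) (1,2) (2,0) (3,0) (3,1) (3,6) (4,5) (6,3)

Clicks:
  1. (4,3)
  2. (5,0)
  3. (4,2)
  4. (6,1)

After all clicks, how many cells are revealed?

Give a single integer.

Click 1 (4,3) count=0: revealed 23 new [(0,3) (0,4) (0,5) (0,6) (1,3) (1,4) (1,5) (1,6) (2,2) (2,3) (2,4) (2,5) (2,6) (3,2) (3,3) (3,4) (3,5) (4,2) (4,3) (4,4) (5,2) (5,3) (5,4)] -> total=23
Click 2 (5,0) count=0: revealed 7 new [(4,0) (4,1) (5,0) (5,1) (6,0) (6,1) (6,2)] -> total=30
Click 3 (4,2) count=1: revealed 0 new [(none)] -> total=30
Click 4 (6,1) count=0: revealed 0 new [(none)] -> total=30

Answer: 30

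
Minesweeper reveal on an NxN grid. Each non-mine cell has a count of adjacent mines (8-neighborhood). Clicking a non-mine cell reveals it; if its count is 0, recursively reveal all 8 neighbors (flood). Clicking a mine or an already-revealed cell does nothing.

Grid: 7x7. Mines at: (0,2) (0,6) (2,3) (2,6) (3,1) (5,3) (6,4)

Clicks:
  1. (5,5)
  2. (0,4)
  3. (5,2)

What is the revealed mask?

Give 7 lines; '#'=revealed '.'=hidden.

Answer: ...###.
...###.
.......
.......
.......
..#..#.
.......

Derivation:
Click 1 (5,5) count=1: revealed 1 new [(5,5)] -> total=1
Click 2 (0,4) count=0: revealed 6 new [(0,3) (0,4) (0,5) (1,3) (1,4) (1,5)] -> total=7
Click 3 (5,2) count=1: revealed 1 new [(5,2)] -> total=8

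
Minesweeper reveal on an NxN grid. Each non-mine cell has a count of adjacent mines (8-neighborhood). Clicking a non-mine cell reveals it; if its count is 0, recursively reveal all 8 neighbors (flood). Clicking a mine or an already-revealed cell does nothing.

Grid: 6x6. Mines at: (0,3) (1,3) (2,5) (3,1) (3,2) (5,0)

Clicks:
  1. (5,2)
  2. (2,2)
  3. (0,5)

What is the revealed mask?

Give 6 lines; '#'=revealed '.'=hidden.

Answer: ....##
....##
..#...
...###
.#####
.#####

Derivation:
Click 1 (5,2) count=0: revealed 13 new [(3,3) (3,4) (3,5) (4,1) (4,2) (4,3) (4,4) (4,5) (5,1) (5,2) (5,3) (5,4) (5,5)] -> total=13
Click 2 (2,2) count=3: revealed 1 new [(2,2)] -> total=14
Click 3 (0,5) count=0: revealed 4 new [(0,4) (0,5) (1,4) (1,5)] -> total=18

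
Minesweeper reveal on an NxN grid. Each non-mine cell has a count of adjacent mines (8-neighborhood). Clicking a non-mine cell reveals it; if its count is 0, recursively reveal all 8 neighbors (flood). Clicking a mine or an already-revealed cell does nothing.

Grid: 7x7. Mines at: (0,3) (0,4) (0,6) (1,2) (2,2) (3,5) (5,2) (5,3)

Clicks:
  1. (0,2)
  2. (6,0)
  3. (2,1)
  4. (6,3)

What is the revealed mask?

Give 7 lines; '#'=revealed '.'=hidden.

Click 1 (0,2) count=2: revealed 1 new [(0,2)] -> total=1
Click 2 (6,0) count=0: revealed 14 new [(0,0) (0,1) (1,0) (1,1) (2,0) (2,1) (3,0) (3,1) (4,0) (4,1) (5,0) (5,1) (6,0) (6,1)] -> total=15
Click 3 (2,1) count=2: revealed 0 new [(none)] -> total=15
Click 4 (6,3) count=2: revealed 1 new [(6,3)] -> total=16

Answer: ###....
##.....
##.....
##.....
##.....
##.....
##.#...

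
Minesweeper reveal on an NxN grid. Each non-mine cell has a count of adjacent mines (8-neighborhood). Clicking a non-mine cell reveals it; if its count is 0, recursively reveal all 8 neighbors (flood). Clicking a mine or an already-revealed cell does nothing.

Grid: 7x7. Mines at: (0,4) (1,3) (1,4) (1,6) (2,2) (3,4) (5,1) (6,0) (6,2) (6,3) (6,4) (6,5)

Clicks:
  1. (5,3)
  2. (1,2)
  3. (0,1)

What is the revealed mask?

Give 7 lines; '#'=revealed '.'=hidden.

Click 1 (5,3) count=3: revealed 1 new [(5,3)] -> total=1
Click 2 (1,2) count=2: revealed 1 new [(1,2)] -> total=2
Click 3 (0,1) count=0: revealed 11 new [(0,0) (0,1) (0,2) (1,0) (1,1) (2,0) (2,1) (3,0) (3,1) (4,0) (4,1)] -> total=13

Answer: ###....
###....
##.....
##.....
##.....
...#...
.......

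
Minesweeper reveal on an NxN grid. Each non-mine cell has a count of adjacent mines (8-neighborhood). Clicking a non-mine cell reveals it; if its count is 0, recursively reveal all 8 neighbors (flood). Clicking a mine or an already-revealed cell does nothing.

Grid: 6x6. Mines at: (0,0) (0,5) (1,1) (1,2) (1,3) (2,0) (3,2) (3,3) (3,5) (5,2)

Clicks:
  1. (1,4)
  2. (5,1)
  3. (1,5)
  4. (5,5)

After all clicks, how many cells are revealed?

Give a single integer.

Answer: 9

Derivation:
Click 1 (1,4) count=2: revealed 1 new [(1,4)] -> total=1
Click 2 (5,1) count=1: revealed 1 new [(5,1)] -> total=2
Click 3 (1,5) count=1: revealed 1 new [(1,5)] -> total=3
Click 4 (5,5) count=0: revealed 6 new [(4,3) (4,4) (4,5) (5,3) (5,4) (5,5)] -> total=9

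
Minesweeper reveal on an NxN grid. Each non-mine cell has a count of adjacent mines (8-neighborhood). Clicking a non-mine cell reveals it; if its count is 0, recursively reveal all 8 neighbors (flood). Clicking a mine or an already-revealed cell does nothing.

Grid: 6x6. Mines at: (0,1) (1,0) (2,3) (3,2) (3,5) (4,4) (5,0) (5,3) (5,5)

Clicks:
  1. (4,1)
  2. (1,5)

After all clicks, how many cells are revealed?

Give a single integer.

Click 1 (4,1) count=2: revealed 1 new [(4,1)] -> total=1
Click 2 (1,5) count=0: revealed 10 new [(0,2) (0,3) (0,4) (0,5) (1,2) (1,3) (1,4) (1,5) (2,4) (2,5)] -> total=11

Answer: 11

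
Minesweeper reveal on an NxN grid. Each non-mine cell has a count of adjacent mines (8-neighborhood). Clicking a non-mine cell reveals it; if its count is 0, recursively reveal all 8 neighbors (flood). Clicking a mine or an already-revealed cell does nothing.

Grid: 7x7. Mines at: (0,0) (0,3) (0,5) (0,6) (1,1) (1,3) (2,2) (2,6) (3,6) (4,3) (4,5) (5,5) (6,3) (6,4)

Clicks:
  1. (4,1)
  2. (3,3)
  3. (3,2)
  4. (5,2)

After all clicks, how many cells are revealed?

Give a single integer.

Answer: 15

Derivation:
Click 1 (4,1) count=0: revealed 14 new [(2,0) (2,1) (3,0) (3,1) (3,2) (4,0) (4,1) (4,2) (5,0) (5,1) (5,2) (6,0) (6,1) (6,2)] -> total=14
Click 2 (3,3) count=2: revealed 1 new [(3,3)] -> total=15
Click 3 (3,2) count=2: revealed 0 new [(none)] -> total=15
Click 4 (5,2) count=2: revealed 0 new [(none)] -> total=15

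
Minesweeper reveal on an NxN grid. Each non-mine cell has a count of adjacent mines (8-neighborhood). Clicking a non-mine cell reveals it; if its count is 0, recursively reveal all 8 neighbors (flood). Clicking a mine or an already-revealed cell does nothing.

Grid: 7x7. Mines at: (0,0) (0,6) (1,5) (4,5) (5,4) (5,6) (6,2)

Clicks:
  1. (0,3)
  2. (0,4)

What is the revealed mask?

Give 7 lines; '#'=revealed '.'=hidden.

Answer: .####..
#####..
#####..
#####..
#####..
####...
##.....

Derivation:
Click 1 (0,3) count=0: revealed 30 new [(0,1) (0,2) (0,3) (0,4) (1,0) (1,1) (1,2) (1,3) (1,4) (2,0) (2,1) (2,2) (2,3) (2,4) (3,0) (3,1) (3,2) (3,3) (3,4) (4,0) (4,1) (4,2) (4,3) (4,4) (5,0) (5,1) (5,2) (5,3) (6,0) (6,1)] -> total=30
Click 2 (0,4) count=1: revealed 0 new [(none)] -> total=30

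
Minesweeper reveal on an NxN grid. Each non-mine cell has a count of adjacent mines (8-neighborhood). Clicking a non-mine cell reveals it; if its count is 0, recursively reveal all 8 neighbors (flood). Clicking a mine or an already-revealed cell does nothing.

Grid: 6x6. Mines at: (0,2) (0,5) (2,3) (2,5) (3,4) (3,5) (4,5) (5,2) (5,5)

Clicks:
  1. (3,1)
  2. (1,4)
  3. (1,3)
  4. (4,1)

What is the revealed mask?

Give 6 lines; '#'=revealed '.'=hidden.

Answer: ##....
#####.
###...
###...
###...
##....

Derivation:
Click 1 (3,1) count=0: revealed 16 new [(0,0) (0,1) (1,0) (1,1) (1,2) (2,0) (2,1) (2,2) (3,0) (3,1) (3,2) (4,0) (4,1) (4,2) (5,0) (5,1)] -> total=16
Click 2 (1,4) count=3: revealed 1 new [(1,4)] -> total=17
Click 3 (1,3) count=2: revealed 1 new [(1,3)] -> total=18
Click 4 (4,1) count=1: revealed 0 new [(none)] -> total=18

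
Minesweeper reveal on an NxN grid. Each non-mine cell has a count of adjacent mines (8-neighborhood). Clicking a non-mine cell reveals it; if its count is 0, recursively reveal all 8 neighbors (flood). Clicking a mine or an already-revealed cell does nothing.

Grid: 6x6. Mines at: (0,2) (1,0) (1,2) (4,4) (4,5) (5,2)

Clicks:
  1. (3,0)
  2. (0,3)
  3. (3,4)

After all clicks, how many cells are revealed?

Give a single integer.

Answer: 16

Derivation:
Click 1 (3,0) count=0: revealed 14 new [(2,0) (2,1) (2,2) (2,3) (3,0) (3,1) (3,2) (3,3) (4,0) (4,1) (4,2) (4,3) (5,0) (5,1)] -> total=14
Click 2 (0,3) count=2: revealed 1 new [(0,3)] -> total=15
Click 3 (3,4) count=2: revealed 1 new [(3,4)] -> total=16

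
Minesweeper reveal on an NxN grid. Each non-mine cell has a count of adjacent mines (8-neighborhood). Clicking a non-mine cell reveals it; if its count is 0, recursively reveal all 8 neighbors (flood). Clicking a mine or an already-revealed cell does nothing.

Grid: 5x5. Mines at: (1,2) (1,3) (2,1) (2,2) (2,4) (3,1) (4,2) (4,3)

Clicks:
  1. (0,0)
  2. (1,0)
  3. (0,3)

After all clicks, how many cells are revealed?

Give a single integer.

Click 1 (0,0) count=0: revealed 4 new [(0,0) (0,1) (1,0) (1,1)] -> total=4
Click 2 (1,0) count=1: revealed 0 new [(none)] -> total=4
Click 3 (0,3) count=2: revealed 1 new [(0,3)] -> total=5

Answer: 5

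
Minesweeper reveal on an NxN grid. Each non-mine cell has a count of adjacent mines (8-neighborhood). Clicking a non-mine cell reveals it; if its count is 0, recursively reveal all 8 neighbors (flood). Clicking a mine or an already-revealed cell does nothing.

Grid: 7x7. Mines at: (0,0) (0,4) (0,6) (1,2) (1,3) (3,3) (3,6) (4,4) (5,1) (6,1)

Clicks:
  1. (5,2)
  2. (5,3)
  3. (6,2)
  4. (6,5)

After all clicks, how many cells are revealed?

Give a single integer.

Click 1 (5,2) count=2: revealed 1 new [(5,2)] -> total=1
Click 2 (5,3) count=1: revealed 1 new [(5,3)] -> total=2
Click 3 (6,2) count=2: revealed 1 new [(6,2)] -> total=3
Click 4 (6,5) count=0: revealed 9 new [(4,5) (4,6) (5,4) (5,5) (5,6) (6,3) (6,4) (6,5) (6,6)] -> total=12

Answer: 12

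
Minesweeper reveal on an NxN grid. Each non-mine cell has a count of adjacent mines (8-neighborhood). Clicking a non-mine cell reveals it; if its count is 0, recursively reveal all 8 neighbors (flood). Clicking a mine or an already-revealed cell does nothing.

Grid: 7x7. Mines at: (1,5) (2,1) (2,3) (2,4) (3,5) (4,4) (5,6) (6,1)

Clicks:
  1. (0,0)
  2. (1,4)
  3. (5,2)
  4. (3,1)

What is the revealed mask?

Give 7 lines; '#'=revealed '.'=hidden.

Answer: #####..
#####..
.......
.#.....
.......
..#....
.......

Derivation:
Click 1 (0,0) count=0: revealed 10 new [(0,0) (0,1) (0,2) (0,3) (0,4) (1,0) (1,1) (1,2) (1,3) (1,4)] -> total=10
Click 2 (1,4) count=3: revealed 0 new [(none)] -> total=10
Click 3 (5,2) count=1: revealed 1 new [(5,2)] -> total=11
Click 4 (3,1) count=1: revealed 1 new [(3,1)] -> total=12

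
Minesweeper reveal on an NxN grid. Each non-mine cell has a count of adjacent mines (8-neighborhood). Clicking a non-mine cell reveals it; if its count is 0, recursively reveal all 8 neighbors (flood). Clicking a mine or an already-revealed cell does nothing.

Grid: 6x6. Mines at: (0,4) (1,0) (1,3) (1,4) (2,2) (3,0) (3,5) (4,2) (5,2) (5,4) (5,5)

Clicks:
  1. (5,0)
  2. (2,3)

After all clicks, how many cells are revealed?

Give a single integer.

Answer: 5

Derivation:
Click 1 (5,0) count=0: revealed 4 new [(4,0) (4,1) (5,0) (5,1)] -> total=4
Click 2 (2,3) count=3: revealed 1 new [(2,3)] -> total=5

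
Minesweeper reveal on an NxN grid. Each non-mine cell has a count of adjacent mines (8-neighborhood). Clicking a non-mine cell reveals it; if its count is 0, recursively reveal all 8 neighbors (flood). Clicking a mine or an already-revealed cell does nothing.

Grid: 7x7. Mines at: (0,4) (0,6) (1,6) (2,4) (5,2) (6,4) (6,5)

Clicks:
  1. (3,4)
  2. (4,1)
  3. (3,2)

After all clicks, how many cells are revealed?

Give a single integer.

Click 1 (3,4) count=1: revealed 1 new [(3,4)] -> total=1
Click 2 (4,1) count=1: revealed 1 new [(4,1)] -> total=2
Click 3 (3,2) count=0: revealed 23 new [(0,0) (0,1) (0,2) (0,3) (1,0) (1,1) (1,2) (1,3) (2,0) (2,1) (2,2) (2,3) (3,0) (3,1) (3,2) (3,3) (4,0) (4,2) (4,3) (5,0) (5,1) (6,0) (6,1)] -> total=25

Answer: 25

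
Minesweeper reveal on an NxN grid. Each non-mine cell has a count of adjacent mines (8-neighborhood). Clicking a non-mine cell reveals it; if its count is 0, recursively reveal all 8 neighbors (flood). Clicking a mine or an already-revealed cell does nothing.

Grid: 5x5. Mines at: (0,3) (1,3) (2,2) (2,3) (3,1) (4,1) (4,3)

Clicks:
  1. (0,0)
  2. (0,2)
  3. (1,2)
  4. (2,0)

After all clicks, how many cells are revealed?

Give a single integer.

Answer: 8

Derivation:
Click 1 (0,0) count=0: revealed 8 new [(0,0) (0,1) (0,2) (1,0) (1,1) (1,2) (2,0) (2,1)] -> total=8
Click 2 (0,2) count=2: revealed 0 new [(none)] -> total=8
Click 3 (1,2) count=4: revealed 0 new [(none)] -> total=8
Click 4 (2,0) count=1: revealed 0 new [(none)] -> total=8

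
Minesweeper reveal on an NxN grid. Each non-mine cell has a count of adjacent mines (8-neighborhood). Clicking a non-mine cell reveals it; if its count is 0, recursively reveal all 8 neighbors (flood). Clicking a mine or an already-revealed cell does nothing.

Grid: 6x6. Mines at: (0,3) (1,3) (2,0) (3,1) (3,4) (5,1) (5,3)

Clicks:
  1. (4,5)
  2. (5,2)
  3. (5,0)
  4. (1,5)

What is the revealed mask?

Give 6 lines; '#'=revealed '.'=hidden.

Answer: ....##
....##
....##
......
.....#
#.#...

Derivation:
Click 1 (4,5) count=1: revealed 1 new [(4,5)] -> total=1
Click 2 (5,2) count=2: revealed 1 new [(5,2)] -> total=2
Click 3 (5,0) count=1: revealed 1 new [(5,0)] -> total=3
Click 4 (1,5) count=0: revealed 6 new [(0,4) (0,5) (1,4) (1,5) (2,4) (2,5)] -> total=9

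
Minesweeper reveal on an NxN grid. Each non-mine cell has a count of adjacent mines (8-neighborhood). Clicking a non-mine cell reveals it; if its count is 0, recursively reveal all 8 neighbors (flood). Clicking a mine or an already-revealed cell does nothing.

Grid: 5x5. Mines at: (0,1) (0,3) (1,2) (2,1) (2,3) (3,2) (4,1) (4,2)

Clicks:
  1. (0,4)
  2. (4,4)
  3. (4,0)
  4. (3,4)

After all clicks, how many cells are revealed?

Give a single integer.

Click 1 (0,4) count=1: revealed 1 new [(0,4)] -> total=1
Click 2 (4,4) count=0: revealed 4 new [(3,3) (3,4) (4,3) (4,4)] -> total=5
Click 3 (4,0) count=1: revealed 1 new [(4,0)] -> total=6
Click 4 (3,4) count=1: revealed 0 new [(none)] -> total=6

Answer: 6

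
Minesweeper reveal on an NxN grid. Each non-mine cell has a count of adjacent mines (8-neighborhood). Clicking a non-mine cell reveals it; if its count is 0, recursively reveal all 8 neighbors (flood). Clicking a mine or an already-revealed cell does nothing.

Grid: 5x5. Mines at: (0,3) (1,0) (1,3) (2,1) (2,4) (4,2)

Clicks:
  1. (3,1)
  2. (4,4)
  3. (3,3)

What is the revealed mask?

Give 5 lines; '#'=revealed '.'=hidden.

Click 1 (3,1) count=2: revealed 1 new [(3,1)] -> total=1
Click 2 (4,4) count=0: revealed 4 new [(3,3) (3,4) (4,3) (4,4)] -> total=5
Click 3 (3,3) count=2: revealed 0 new [(none)] -> total=5

Answer: .....
.....
.....
.#.##
...##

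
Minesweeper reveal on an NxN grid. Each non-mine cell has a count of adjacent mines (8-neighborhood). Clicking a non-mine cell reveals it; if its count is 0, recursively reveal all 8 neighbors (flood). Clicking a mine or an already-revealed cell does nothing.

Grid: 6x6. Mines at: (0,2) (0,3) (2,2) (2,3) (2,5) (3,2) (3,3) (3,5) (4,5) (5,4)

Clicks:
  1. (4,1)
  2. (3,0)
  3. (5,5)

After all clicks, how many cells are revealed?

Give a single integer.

Answer: 17

Derivation:
Click 1 (4,1) count=1: revealed 1 new [(4,1)] -> total=1
Click 2 (3,0) count=0: revealed 15 new [(0,0) (0,1) (1,0) (1,1) (2,0) (2,1) (3,0) (3,1) (4,0) (4,2) (4,3) (5,0) (5,1) (5,2) (5,3)] -> total=16
Click 3 (5,5) count=2: revealed 1 new [(5,5)] -> total=17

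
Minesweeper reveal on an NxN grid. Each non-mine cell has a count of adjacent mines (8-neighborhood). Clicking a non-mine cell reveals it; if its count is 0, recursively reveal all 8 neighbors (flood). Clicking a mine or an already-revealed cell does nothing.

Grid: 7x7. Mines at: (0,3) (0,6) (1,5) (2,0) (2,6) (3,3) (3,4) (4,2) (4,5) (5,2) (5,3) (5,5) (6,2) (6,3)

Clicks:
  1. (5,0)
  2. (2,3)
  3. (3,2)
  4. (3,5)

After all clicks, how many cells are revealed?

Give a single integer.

Answer: 11

Derivation:
Click 1 (5,0) count=0: revealed 8 new [(3,0) (3,1) (4,0) (4,1) (5,0) (5,1) (6,0) (6,1)] -> total=8
Click 2 (2,3) count=2: revealed 1 new [(2,3)] -> total=9
Click 3 (3,2) count=2: revealed 1 new [(3,2)] -> total=10
Click 4 (3,5) count=3: revealed 1 new [(3,5)] -> total=11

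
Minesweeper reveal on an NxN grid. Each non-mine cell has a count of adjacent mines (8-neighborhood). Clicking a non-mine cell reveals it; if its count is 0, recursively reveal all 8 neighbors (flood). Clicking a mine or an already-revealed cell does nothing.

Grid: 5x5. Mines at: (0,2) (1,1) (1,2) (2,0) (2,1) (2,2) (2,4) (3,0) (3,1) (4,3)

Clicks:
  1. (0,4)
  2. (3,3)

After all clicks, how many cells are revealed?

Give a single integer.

Answer: 5

Derivation:
Click 1 (0,4) count=0: revealed 4 new [(0,3) (0,4) (1,3) (1,4)] -> total=4
Click 2 (3,3) count=3: revealed 1 new [(3,3)] -> total=5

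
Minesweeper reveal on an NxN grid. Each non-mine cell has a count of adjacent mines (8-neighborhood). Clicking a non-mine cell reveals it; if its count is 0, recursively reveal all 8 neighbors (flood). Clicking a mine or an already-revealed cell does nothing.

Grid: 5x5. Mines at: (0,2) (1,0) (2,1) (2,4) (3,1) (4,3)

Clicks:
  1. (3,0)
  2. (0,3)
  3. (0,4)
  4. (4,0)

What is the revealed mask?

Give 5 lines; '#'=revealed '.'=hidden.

Answer: ...##
...##
.....
#....
#....

Derivation:
Click 1 (3,0) count=2: revealed 1 new [(3,0)] -> total=1
Click 2 (0,3) count=1: revealed 1 new [(0,3)] -> total=2
Click 3 (0,4) count=0: revealed 3 new [(0,4) (1,3) (1,4)] -> total=5
Click 4 (4,0) count=1: revealed 1 new [(4,0)] -> total=6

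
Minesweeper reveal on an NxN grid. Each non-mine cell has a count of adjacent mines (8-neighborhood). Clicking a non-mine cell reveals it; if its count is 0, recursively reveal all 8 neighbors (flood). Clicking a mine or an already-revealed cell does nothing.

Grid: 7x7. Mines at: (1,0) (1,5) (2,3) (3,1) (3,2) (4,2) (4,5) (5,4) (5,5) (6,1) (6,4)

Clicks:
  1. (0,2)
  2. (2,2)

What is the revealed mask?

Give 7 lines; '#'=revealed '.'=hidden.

Click 1 (0,2) count=0: revealed 8 new [(0,1) (0,2) (0,3) (0,4) (1,1) (1,2) (1,3) (1,4)] -> total=8
Click 2 (2,2) count=3: revealed 1 new [(2,2)] -> total=9

Answer: .####..
.####..
..#....
.......
.......
.......
.......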